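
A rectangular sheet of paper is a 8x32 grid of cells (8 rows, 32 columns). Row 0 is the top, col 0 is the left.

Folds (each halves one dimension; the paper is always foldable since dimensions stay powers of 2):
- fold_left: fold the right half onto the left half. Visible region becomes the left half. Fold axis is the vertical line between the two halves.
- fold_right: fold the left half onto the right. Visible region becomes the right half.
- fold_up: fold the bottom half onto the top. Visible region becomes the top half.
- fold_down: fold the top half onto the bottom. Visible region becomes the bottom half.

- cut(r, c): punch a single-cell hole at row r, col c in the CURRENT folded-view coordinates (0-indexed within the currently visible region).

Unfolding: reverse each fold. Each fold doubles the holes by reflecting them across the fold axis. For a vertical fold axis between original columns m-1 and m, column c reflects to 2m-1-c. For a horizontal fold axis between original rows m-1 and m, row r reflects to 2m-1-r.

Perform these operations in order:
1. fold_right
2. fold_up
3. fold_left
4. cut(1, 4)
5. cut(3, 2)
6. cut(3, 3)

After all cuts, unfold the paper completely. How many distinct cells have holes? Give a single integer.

Answer: 24

Derivation:
Op 1 fold_right: fold axis v@16; visible region now rows[0,8) x cols[16,32) = 8x16
Op 2 fold_up: fold axis h@4; visible region now rows[0,4) x cols[16,32) = 4x16
Op 3 fold_left: fold axis v@24; visible region now rows[0,4) x cols[16,24) = 4x8
Op 4 cut(1, 4): punch at orig (1,20); cuts so far [(1, 20)]; region rows[0,4) x cols[16,24) = 4x8
Op 5 cut(3, 2): punch at orig (3,18); cuts so far [(1, 20), (3, 18)]; region rows[0,4) x cols[16,24) = 4x8
Op 6 cut(3, 3): punch at orig (3,19); cuts so far [(1, 20), (3, 18), (3, 19)]; region rows[0,4) x cols[16,24) = 4x8
Unfold 1 (reflect across v@24): 6 holes -> [(1, 20), (1, 27), (3, 18), (3, 19), (3, 28), (3, 29)]
Unfold 2 (reflect across h@4): 12 holes -> [(1, 20), (1, 27), (3, 18), (3, 19), (3, 28), (3, 29), (4, 18), (4, 19), (4, 28), (4, 29), (6, 20), (6, 27)]
Unfold 3 (reflect across v@16): 24 holes -> [(1, 4), (1, 11), (1, 20), (1, 27), (3, 2), (3, 3), (3, 12), (3, 13), (3, 18), (3, 19), (3, 28), (3, 29), (4, 2), (4, 3), (4, 12), (4, 13), (4, 18), (4, 19), (4, 28), (4, 29), (6, 4), (6, 11), (6, 20), (6, 27)]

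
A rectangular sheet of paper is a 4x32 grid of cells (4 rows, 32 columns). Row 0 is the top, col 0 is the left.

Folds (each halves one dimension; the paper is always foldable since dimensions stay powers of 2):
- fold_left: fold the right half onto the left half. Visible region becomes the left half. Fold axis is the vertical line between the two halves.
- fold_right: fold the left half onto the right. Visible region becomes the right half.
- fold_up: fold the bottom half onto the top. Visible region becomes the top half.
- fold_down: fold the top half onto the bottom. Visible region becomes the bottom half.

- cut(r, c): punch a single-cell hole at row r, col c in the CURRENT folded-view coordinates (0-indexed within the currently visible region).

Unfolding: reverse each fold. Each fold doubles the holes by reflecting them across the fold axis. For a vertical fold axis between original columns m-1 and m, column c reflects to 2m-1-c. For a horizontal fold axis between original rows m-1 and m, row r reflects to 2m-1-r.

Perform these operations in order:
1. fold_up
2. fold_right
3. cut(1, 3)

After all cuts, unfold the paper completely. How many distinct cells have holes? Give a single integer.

Op 1 fold_up: fold axis h@2; visible region now rows[0,2) x cols[0,32) = 2x32
Op 2 fold_right: fold axis v@16; visible region now rows[0,2) x cols[16,32) = 2x16
Op 3 cut(1, 3): punch at orig (1,19); cuts so far [(1, 19)]; region rows[0,2) x cols[16,32) = 2x16
Unfold 1 (reflect across v@16): 2 holes -> [(1, 12), (1, 19)]
Unfold 2 (reflect across h@2): 4 holes -> [(1, 12), (1, 19), (2, 12), (2, 19)]

Answer: 4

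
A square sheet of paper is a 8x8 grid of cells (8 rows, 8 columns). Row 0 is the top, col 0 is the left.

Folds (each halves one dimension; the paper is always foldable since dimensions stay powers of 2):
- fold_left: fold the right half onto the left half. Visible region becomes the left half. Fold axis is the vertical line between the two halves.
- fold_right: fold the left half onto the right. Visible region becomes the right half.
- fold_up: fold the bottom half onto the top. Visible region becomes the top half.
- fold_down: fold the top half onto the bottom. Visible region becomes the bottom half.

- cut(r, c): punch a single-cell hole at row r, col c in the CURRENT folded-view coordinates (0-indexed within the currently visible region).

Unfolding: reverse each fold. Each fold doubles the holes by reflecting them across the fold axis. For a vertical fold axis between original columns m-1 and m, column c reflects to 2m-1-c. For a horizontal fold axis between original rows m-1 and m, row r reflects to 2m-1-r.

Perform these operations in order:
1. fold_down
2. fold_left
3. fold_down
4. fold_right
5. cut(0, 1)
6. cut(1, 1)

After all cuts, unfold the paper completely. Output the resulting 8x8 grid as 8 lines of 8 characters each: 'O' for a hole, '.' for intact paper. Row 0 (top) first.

Op 1 fold_down: fold axis h@4; visible region now rows[4,8) x cols[0,8) = 4x8
Op 2 fold_left: fold axis v@4; visible region now rows[4,8) x cols[0,4) = 4x4
Op 3 fold_down: fold axis h@6; visible region now rows[6,8) x cols[0,4) = 2x4
Op 4 fold_right: fold axis v@2; visible region now rows[6,8) x cols[2,4) = 2x2
Op 5 cut(0, 1): punch at orig (6,3); cuts so far [(6, 3)]; region rows[6,8) x cols[2,4) = 2x2
Op 6 cut(1, 1): punch at orig (7,3); cuts so far [(6, 3), (7, 3)]; region rows[6,8) x cols[2,4) = 2x2
Unfold 1 (reflect across v@2): 4 holes -> [(6, 0), (6, 3), (7, 0), (7, 3)]
Unfold 2 (reflect across h@6): 8 holes -> [(4, 0), (4, 3), (5, 0), (5, 3), (6, 0), (6, 3), (7, 0), (7, 3)]
Unfold 3 (reflect across v@4): 16 holes -> [(4, 0), (4, 3), (4, 4), (4, 7), (5, 0), (5, 3), (5, 4), (5, 7), (6, 0), (6, 3), (6, 4), (6, 7), (7, 0), (7, 3), (7, 4), (7, 7)]
Unfold 4 (reflect across h@4): 32 holes -> [(0, 0), (0, 3), (0, 4), (0, 7), (1, 0), (1, 3), (1, 4), (1, 7), (2, 0), (2, 3), (2, 4), (2, 7), (3, 0), (3, 3), (3, 4), (3, 7), (4, 0), (4, 3), (4, 4), (4, 7), (5, 0), (5, 3), (5, 4), (5, 7), (6, 0), (6, 3), (6, 4), (6, 7), (7, 0), (7, 3), (7, 4), (7, 7)]

Answer: O..OO..O
O..OO..O
O..OO..O
O..OO..O
O..OO..O
O..OO..O
O..OO..O
O..OO..O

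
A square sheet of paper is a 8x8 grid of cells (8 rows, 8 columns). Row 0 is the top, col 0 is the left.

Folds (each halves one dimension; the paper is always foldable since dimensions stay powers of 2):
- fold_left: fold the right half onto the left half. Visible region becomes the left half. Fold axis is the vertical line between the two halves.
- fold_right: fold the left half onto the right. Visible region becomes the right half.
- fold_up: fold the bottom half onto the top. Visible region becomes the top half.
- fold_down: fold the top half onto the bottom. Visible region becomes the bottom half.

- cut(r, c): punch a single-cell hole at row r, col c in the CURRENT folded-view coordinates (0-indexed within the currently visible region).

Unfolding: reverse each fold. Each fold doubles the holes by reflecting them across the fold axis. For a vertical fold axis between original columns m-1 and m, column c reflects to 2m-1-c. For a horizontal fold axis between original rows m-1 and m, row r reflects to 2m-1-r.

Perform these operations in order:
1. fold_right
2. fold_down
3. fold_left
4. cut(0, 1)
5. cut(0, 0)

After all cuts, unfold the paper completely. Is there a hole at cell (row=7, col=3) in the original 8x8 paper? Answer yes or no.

Answer: no

Derivation:
Op 1 fold_right: fold axis v@4; visible region now rows[0,8) x cols[4,8) = 8x4
Op 2 fold_down: fold axis h@4; visible region now rows[4,8) x cols[4,8) = 4x4
Op 3 fold_left: fold axis v@6; visible region now rows[4,8) x cols[4,6) = 4x2
Op 4 cut(0, 1): punch at orig (4,5); cuts so far [(4, 5)]; region rows[4,8) x cols[4,6) = 4x2
Op 5 cut(0, 0): punch at orig (4,4); cuts so far [(4, 4), (4, 5)]; region rows[4,8) x cols[4,6) = 4x2
Unfold 1 (reflect across v@6): 4 holes -> [(4, 4), (4, 5), (4, 6), (4, 7)]
Unfold 2 (reflect across h@4): 8 holes -> [(3, 4), (3, 5), (3, 6), (3, 7), (4, 4), (4, 5), (4, 6), (4, 7)]
Unfold 3 (reflect across v@4): 16 holes -> [(3, 0), (3, 1), (3, 2), (3, 3), (3, 4), (3, 5), (3, 6), (3, 7), (4, 0), (4, 1), (4, 2), (4, 3), (4, 4), (4, 5), (4, 6), (4, 7)]
Holes: [(3, 0), (3, 1), (3, 2), (3, 3), (3, 4), (3, 5), (3, 6), (3, 7), (4, 0), (4, 1), (4, 2), (4, 3), (4, 4), (4, 5), (4, 6), (4, 7)]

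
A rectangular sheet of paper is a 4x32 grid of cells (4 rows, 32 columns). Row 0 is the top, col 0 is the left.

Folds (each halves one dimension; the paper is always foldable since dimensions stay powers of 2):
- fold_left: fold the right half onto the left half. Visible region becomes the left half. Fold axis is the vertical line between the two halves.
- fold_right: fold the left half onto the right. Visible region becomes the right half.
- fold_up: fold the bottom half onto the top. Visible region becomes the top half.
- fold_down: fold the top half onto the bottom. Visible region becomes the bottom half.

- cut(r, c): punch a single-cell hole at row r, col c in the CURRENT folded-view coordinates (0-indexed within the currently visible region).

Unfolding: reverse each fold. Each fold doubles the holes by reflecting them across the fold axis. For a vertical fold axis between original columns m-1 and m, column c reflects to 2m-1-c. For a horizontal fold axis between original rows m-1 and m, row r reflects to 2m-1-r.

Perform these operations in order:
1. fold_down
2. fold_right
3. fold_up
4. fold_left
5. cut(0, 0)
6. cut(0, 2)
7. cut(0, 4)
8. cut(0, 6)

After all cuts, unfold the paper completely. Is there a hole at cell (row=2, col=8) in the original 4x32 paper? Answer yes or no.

Answer: no

Derivation:
Op 1 fold_down: fold axis h@2; visible region now rows[2,4) x cols[0,32) = 2x32
Op 2 fold_right: fold axis v@16; visible region now rows[2,4) x cols[16,32) = 2x16
Op 3 fold_up: fold axis h@3; visible region now rows[2,3) x cols[16,32) = 1x16
Op 4 fold_left: fold axis v@24; visible region now rows[2,3) x cols[16,24) = 1x8
Op 5 cut(0, 0): punch at orig (2,16); cuts so far [(2, 16)]; region rows[2,3) x cols[16,24) = 1x8
Op 6 cut(0, 2): punch at orig (2,18); cuts so far [(2, 16), (2, 18)]; region rows[2,3) x cols[16,24) = 1x8
Op 7 cut(0, 4): punch at orig (2,20); cuts so far [(2, 16), (2, 18), (2, 20)]; region rows[2,3) x cols[16,24) = 1x8
Op 8 cut(0, 6): punch at orig (2,22); cuts so far [(2, 16), (2, 18), (2, 20), (2, 22)]; region rows[2,3) x cols[16,24) = 1x8
Unfold 1 (reflect across v@24): 8 holes -> [(2, 16), (2, 18), (2, 20), (2, 22), (2, 25), (2, 27), (2, 29), (2, 31)]
Unfold 2 (reflect across h@3): 16 holes -> [(2, 16), (2, 18), (2, 20), (2, 22), (2, 25), (2, 27), (2, 29), (2, 31), (3, 16), (3, 18), (3, 20), (3, 22), (3, 25), (3, 27), (3, 29), (3, 31)]
Unfold 3 (reflect across v@16): 32 holes -> [(2, 0), (2, 2), (2, 4), (2, 6), (2, 9), (2, 11), (2, 13), (2, 15), (2, 16), (2, 18), (2, 20), (2, 22), (2, 25), (2, 27), (2, 29), (2, 31), (3, 0), (3, 2), (3, 4), (3, 6), (3, 9), (3, 11), (3, 13), (3, 15), (3, 16), (3, 18), (3, 20), (3, 22), (3, 25), (3, 27), (3, 29), (3, 31)]
Unfold 4 (reflect across h@2): 64 holes -> [(0, 0), (0, 2), (0, 4), (0, 6), (0, 9), (0, 11), (0, 13), (0, 15), (0, 16), (0, 18), (0, 20), (0, 22), (0, 25), (0, 27), (0, 29), (0, 31), (1, 0), (1, 2), (1, 4), (1, 6), (1, 9), (1, 11), (1, 13), (1, 15), (1, 16), (1, 18), (1, 20), (1, 22), (1, 25), (1, 27), (1, 29), (1, 31), (2, 0), (2, 2), (2, 4), (2, 6), (2, 9), (2, 11), (2, 13), (2, 15), (2, 16), (2, 18), (2, 20), (2, 22), (2, 25), (2, 27), (2, 29), (2, 31), (3, 0), (3, 2), (3, 4), (3, 6), (3, 9), (3, 11), (3, 13), (3, 15), (3, 16), (3, 18), (3, 20), (3, 22), (3, 25), (3, 27), (3, 29), (3, 31)]
Holes: [(0, 0), (0, 2), (0, 4), (0, 6), (0, 9), (0, 11), (0, 13), (0, 15), (0, 16), (0, 18), (0, 20), (0, 22), (0, 25), (0, 27), (0, 29), (0, 31), (1, 0), (1, 2), (1, 4), (1, 6), (1, 9), (1, 11), (1, 13), (1, 15), (1, 16), (1, 18), (1, 20), (1, 22), (1, 25), (1, 27), (1, 29), (1, 31), (2, 0), (2, 2), (2, 4), (2, 6), (2, 9), (2, 11), (2, 13), (2, 15), (2, 16), (2, 18), (2, 20), (2, 22), (2, 25), (2, 27), (2, 29), (2, 31), (3, 0), (3, 2), (3, 4), (3, 6), (3, 9), (3, 11), (3, 13), (3, 15), (3, 16), (3, 18), (3, 20), (3, 22), (3, 25), (3, 27), (3, 29), (3, 31)]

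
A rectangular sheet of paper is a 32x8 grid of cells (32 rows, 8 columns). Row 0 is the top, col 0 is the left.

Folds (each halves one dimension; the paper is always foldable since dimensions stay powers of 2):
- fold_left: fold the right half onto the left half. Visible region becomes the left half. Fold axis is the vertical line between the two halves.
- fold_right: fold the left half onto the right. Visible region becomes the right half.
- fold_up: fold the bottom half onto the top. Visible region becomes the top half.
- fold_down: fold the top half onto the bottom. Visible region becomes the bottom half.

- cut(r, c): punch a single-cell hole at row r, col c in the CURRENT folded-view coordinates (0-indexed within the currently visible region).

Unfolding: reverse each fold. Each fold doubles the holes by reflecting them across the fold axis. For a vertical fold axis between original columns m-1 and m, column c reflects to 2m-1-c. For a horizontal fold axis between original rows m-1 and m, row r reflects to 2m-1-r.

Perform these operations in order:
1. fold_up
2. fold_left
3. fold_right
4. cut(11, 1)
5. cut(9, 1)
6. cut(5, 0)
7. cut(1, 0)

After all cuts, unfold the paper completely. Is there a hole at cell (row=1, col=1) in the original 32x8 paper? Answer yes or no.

Op 1 fold_up: fold axis h@16; visible region now rows[0,16) x cols[0,8) = 16x8
Op 2 fold_left: fold axis v@4; visible region now rows[0,16) x cols[0,4) = 16x4
Op 3 fold_right: fold axis v@2; visible region now rows[0,16) x cols[2,4) = 16x2
Op 4 cut(11, 1): punch at orig (11,3); cuts so far [(11, 3)]; region rows[0,16) x cols[2,4) = 16x2
Op 5 cut(9, 1): punch at orig (9,3); cuts so far [(9, 3), (11, 3)]; region rows[0,16) x cols[2,4) = 16x2
Op 6 cut(5, 0): punch at orig (5,2); cuts so far [(5, 2), (9, 3), (11, 3)]; region rows[0,16) x cols[2,4) = 16x2
Op 7 cut(1, 0): punch at orig (1,2); cuts so far [(1, 2), (5, 2), (9, 3), (11, 3)]; region rows[0,16) x cols[2,4) = 16x2
Unfold 1 (reflect across v@2): 8 holes -> [(1, 1), (1, 2), (5, 1), (5, 2), (9, 0), (9, 3), (11, 0), (11, 3)]
Unfold 2 (reflect across v@4): 16 holes -> [(1, 1), (1, 2), (1, 5), (1, 6), (5, 1), (5, 2), (5, 5), (5, 6), (9, 0), (9, 3), (9, 4), (9, 7), (11, 0), (11, 3), (11, 4), (11, 7)]
Unfold 3 (reflect across h@16): 32 holes -> [(1, 1), (1, 2), (1, 5), (1, 6), (5, 1), (5, 2), (5, 5), (5, 6), (9, 0), (9, 3), (9, 4), (9, 7), (11, 0), (11, 3), (11, 4), (11, 7), (20, 0), (20, 3), (20, 4), (20, 7), (22, 0), (22, 3), (22, 4), (22, 7), (26, 1), (26, 2), (26, 5), (26, 6), (30, 1), (30, 2), (30, 5), (30, 6)]
Holes: [(1, 1), (1, 2), (1, 5), (1, 6), (5, 1), (5, 2), (5, 5), (5, 6), (9, 0), (9, 3), (9, 4), (9, 7), (11, 0), (11, 3), (11, 4), (11, 7), (20, 0), (20, 3), (20, 4), (20, 7), (22, 0), (22, 3), (22, 4), (22, 7), (26, 1), (26, 2), (26, 5), (26, 6), (30, 1), (30, 2), (30, 5), (30, 6)]

Answer: yes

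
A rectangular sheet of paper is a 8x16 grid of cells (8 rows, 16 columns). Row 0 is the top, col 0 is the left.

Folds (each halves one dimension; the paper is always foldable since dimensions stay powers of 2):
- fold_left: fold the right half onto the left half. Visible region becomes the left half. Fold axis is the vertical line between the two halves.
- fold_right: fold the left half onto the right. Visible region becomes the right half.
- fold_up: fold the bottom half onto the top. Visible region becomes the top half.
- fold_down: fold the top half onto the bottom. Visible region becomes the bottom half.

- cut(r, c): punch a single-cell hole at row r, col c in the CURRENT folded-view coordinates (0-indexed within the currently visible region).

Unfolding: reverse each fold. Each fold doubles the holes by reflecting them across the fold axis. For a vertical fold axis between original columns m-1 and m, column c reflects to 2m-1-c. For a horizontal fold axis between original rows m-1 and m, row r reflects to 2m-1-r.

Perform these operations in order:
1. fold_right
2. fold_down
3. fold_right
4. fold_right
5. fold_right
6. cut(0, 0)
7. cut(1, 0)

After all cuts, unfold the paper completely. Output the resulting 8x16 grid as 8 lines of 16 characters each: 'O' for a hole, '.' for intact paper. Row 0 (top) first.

Op 1 fold_right: fold axis v@8; visible region now rows[0,8) x cols[8,16) = 8x8
Op 2 fold_down: fold axis h@4; visible region now rows[4,8) x cols[8,16) = 4x8
Op 3 fold_right: fold axis v@12; visible region now rows[4,8) x cols[12,16) = 4x4
Op 4 fold_right: fold axis v@14; visible region now rows[4,8) x cols[14,16) = 4x2
Op 5 fold_right: fold axis v@15; visible region now rows[4,8) x cols[15,16) = 4x1
Op 6 cut(0, 0): punch at orig (4,15); cuts so far [(4, 15)]; region rows[4,8) x cols[15,16) = 4x1
Op 7 cut(1, 0): punch at orig (5,15); cuts so far [(4, 15), (5, 15)]; region rows[4,8) x cols[15,16) = 4x1
Unfold 1 (reflect across v@15): 4 holes -> [(4, 14), (4, 15), (5, 14), (5, 15)]
Unfold 2 (reflect across v@14): 8 holes -> [(4, 12), (4, 13), (4, 14), (4, 15), (5, 12), (5, 13), (5, 14), (5, 15)]
Unfold 3 (reflect across v@12): 16 holes -> [(4, 8), (4, 9), (4, 10), (4, 11), (4, 12), (4, 13), (4, 14), (4, 15), (5, 8), (5, 9), (5, 10), (5, 11), (5, 12), (5, 13), (5, 14), (5, 15)]
Unfold 4 (reflect across h@4): 32 holes -> [(2, 8), (2, 9), (2, 10), (2, 11), (2, 12), (2, 13), (2, 14), (2, 15), (3, 8), (3, 9), (3, 10), (3, 11), (3, 12), (3, 13), (3, 14), (3, 15), (4, 8), (4, 9), (4, 10), (4, 11), (4, 12), (4, 13), (4, 14), (4, 15), (5, 8), (5, 9), (5, 10), (5, 11), (5, 12), (5, 13), (5, 14), (5, 15)]
Unfold 5 (reflect across v@8): 64 holes -> [(2, 0), (2, 1), (2, 2), (2, 3), (2, 4), (2, 5), (2, 6), (2, 7), (2, 8), (2, 9), (2, 10), (2, 11), (2, 12), (2, 13), (2, 14), (2, 15), (3, 0), (3, 1), (3, 2), (3, 3), (3, 4), (3, 5), (3, 6), (3, 7), (3, 8), (3, 9), (3, 10), (3, 11), (3, 12), (3, 13), (3, 14), (3, 15), (4, 0), (4, 1), (4, 2), (4, 3), (4, 4), (4, 5), (4, 6), (4, 7), (4, 8), (4, 9), (4, 10), (4, 11), (4, 12), (4, 13), (4, 14), (4, 15), (5, 0), (5, 1), (5, 2), (5, 3), (5, 4), (5, 5), (5, 6), (5, 7), (5, 8), (5, 9), (5, 10), (5, 11), (5, 12), (5, 13), (5, 14), (5, 15)]

Answer: ................
................
OOOOOOOOOOOOOOOO
OOOOOOOOOOOOOOOO
OOOOOOOOOOOOOOOO
OOOOOOOOOOOOOOOO
................
................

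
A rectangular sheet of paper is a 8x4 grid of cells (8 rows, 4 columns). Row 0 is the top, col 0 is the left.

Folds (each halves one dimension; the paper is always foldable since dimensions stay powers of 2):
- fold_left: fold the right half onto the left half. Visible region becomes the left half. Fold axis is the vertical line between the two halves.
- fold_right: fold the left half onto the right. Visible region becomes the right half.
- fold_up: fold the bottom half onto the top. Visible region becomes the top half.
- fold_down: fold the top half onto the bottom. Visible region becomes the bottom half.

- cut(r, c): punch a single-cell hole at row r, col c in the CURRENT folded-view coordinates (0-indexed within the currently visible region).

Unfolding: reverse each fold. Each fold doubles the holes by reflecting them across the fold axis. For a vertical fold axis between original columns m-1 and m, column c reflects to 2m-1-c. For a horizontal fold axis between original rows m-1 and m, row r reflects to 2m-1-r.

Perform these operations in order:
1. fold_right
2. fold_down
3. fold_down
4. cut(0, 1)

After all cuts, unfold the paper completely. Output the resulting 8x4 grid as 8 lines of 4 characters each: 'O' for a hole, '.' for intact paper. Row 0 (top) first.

Op 1 fold_right: fold axis v@2; visible region now rows[0,8) x cols[2,4) = 8x2
Op 2 fold_down: fold axis h@4; visible region now rows[4,8) x cols[2,4) = 4x2
Op 3 fold_down: fold axis h@6; visible region now rows[6,8) x cols[2,4) = 2x2
Op 4 cut(0, 1): punch at orig (6,3); cuts so far [(6, 3)]; region rows[6,8) x cols[2,4) = 2x2
Unfold 1 (reflect across h@6): 2 holes -> [(5, 3), (6, 3)]
Unfold 2 (reflect across h@4): 4 holes -> [(1, 3), (2, 3), (5, 3), (6, 3)]
Unfold 3 (reflect across v@2): 8 holes -> [(1, 0), (1, 3), (2, 0), (2, 3), (5, 0), (5, 3), (6, 0), (6, 3)]

Answer: ....
O..O
O..O
....
....
O..O
O..O
....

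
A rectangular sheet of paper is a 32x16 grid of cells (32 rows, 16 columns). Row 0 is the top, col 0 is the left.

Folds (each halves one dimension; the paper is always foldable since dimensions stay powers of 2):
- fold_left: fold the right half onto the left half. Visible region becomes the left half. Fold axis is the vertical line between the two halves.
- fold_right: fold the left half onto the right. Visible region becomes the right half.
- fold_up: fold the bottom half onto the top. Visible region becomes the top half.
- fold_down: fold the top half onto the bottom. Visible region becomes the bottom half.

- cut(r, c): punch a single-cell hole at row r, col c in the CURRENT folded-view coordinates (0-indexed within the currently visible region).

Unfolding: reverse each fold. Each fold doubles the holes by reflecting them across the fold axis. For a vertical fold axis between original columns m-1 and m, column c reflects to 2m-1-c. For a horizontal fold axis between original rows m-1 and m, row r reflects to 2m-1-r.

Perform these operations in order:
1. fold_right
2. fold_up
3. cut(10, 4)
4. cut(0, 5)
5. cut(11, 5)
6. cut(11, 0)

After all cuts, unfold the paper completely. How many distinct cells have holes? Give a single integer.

Op 1 fold_right: fold axis v@8; visible region now rows[0,32) x cols[8,16) = 32x8
Op 2 fold_up: fold axis h@16; visible region now rows[0,16) x cols[8,16) = 16x8
Op 3 cut(10, 4): punch at orig (10,12); cuts so far [(10, 12)]; region rows[0,16) x cols[8,16) = 16x8
Op 4 cut(0, 5): punch at orig (0,13); cuts so far [(0, 13), (10, 12)]; region rows[0,16) x cols[8,16) = 16x8
Op 5 cut(11, 5): punch at orig (11,13); cuts so far [(0, 13), (10, 12), (11, 13)]; region rows[0,16) x cols[8,16) = 16x8
Op 6 cut(11, 0): punch at orig (11,8); cuts so far [(0, 13), (10, 12), (11, 8), (11, 13)]; region rows[0,16) x cols[8,16) = 16x8
Unfold 1 (reflect across h@16): 8 holes -> [(0, 13), (10, 12), (11, 8), (11, 13), (20, 8), (20, 13), (21, 12), (31, 13)]
Unfold 2 (reflect across v@8): 16 holes -> [(0, 2), (0, 13), (10, 3), (10, 12), (11, 2), (11, 7), (11, 8), (11, 13), (20, 2), (20, 7), (20, 8), (20, 13), (21, 3), (21, 12), (31, 2), (31, 13)]

Answer: 16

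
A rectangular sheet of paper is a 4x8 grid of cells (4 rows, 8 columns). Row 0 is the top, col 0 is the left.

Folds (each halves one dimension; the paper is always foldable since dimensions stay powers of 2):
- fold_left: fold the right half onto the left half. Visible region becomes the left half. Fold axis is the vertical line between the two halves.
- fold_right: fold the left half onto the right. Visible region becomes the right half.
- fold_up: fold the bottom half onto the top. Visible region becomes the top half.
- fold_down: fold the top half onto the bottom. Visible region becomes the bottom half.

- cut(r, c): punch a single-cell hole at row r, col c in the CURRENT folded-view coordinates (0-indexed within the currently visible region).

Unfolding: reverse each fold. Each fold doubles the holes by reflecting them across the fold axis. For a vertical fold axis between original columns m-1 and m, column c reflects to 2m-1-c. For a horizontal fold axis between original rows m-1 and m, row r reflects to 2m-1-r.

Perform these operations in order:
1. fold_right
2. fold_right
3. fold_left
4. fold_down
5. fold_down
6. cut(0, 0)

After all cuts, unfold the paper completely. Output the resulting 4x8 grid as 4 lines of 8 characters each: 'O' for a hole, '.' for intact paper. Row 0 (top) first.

Op 1 fold_right: fold axis v@4; visible region now rows[0,4) x cols[4,8) = 4x4
Op 2 fold_right: fold axis v@6; visible region now rows[0,4) x cols[6,8) = 4x2
Op 3 fold_left: fold axis v@7; visible region now rows[0,4) x cols[6,7) = 4x1
Op 4 fold_down: fold axis h@2; visible region now rows[2,4) x cols[6,7) = 2x1
Op 5 fold_down: fold axis h@3; visible region now rows[3,4) x cols[6,7) = 1x1
Op 6 cut(0, 0): punch at orig (3,6); cuts so far [(3, 6)]; region rows[3,4) x cols[6,7) = 1x1
Unfold 1 (reflect across h@3): 2 holes -> [(2, 6), (3, 6)]
Unfold 2 (reflect across h@2): 4 holes -> [(0, 6), (1, 6), (2, 6), (3, 6)]
Unfold 3 (reflect across v@7): 8 holes -> [(0, 6), (0, 7), (1, 6), (1, 7), (2, 6), (2, 7), (3, 6), (3, 7)]
Unfold 4 (reflect across v@6): 16 holes -> [(0, 4), (0, 5), (0, 6), (0, 7), (1, 4), (1, 5), (1, 6), (1, 7), (2, 4), (2, 5), (2, 6), (2, 7), (3, 4), (3, 5), (3, 6), (3, 7)]
Unfold 5 (reflect across v@4): 32 holes -> [(0, 0), (0, 1), (0, 2), (0, 3), (0, 4), (0, 5), (0, 6), (0, 7), (1, 0), (1, 1), (1, 2), (1, 3), (1, 4), (1, 5), (1, 6), (1, 7), (2, 0), (2, 1), (2, 2), (2, 3), (2, 4), (2, 5), (2, 6), (2, 7), (3, 0), (3, 1), (3, 2), (3, 3), (3, 4), (3, 5), (3, 6), (3, 7)]

Answer: OOOOOOOO
OOOOOOOO
OOOOOOOO
OOOOOOOO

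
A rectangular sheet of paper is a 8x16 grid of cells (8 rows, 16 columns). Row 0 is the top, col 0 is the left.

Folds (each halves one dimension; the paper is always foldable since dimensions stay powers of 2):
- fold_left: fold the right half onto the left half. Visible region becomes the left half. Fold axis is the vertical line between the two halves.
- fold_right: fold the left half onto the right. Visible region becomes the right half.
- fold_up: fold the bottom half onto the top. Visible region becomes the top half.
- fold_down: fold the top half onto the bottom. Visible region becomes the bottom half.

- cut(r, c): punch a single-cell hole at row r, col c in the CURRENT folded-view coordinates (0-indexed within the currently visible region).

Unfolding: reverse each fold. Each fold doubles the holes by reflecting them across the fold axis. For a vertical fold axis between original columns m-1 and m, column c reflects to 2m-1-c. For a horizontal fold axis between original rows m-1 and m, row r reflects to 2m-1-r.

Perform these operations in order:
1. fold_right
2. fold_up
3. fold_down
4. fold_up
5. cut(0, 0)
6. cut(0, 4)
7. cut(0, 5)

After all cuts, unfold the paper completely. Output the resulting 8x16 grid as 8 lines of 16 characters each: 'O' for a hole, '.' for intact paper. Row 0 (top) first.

Answer: ..OO...OO...OO..
..OO...OO...OO..
..OO...OO...OO..
..OO...OO...OO..
..OO...OO...OO..
..OO...OO...OO..
..OO...OO...OO..
..OO...OO...OO..

Derivation:
Op 1 fold_right: fold axis v@8; visible region now rows[0,8) x cols[8,16) = 8x8
Op 2 fold_up: fold axis h@4; visible region now rows[0,4) x cols[8,16) = 4x8
Op 3 fold_down: fold axis h@2; visible region now rows[2,4) x cols[8,16) = 2x8
Op 4 fold_up: fold axis h@3; visible region now rows[2,3) x cols[8,16) = 1x8
Op 5 cut(0, 0): punch at orig (2,8); cuts so far [(2, 8)]; region rows[2,3) x cols[8,16) = 1x8
Op 6 cut(0, 4): punch at orig (2,12); cuts so far [(2, 8), (2, 12)]; region rows[2,3) x cols[8,16) = 1x8
Op 7 cut(0, 5): punch at orig (2,13); cuts so far [(2, 8), (2, 12), (2, 13)]; region rows[2,3) x cols[8,16) = 1x8
Unfold 1 (reflect across h@3): 6 holes -> [(2, 8), (2, 12), (2, 13), (3, 8), (3, 12), (3, 13)]
Unfold 2 (reflect across h@2): 12 holes -> [(0, 8), (0, 12), (0, 13), (1, 8), (1, 12), (1, 13), (2, 8), (2, 12), (2, 13), (3, 8), (3, 12), (3, 13)]
Unfold 3 (reflect across h@4): 24 holes -> [(0, 8), (0, 12), (0, 13), (1, 8), (1, 12), (1, 13), (2, 8), (2, 12), (2, 13), (3, 8), (3, 12), (3, 13), (4, 8), (4, 12), (4, 13), (5, 8), (5, 12), (5, 13), (6, 8), (6, 12), (6, 13), (7, 8), (7, 12), (7, 13)]
Unfold 4 (reflect across v@8): 48 holes -> [(0, 2), (0, 3), (0, 7), (0, 8), (0, 12), (0, 13), (1, 2), (1, 3), (1, 7), (1, 8), (1, 12), (1, 13), (2, 2), (2, 3), (2, 7), (2, 8), (2, 12), (2, 13), (3, 2), (3, 3), (3, 7), (3, 8), (3, 12), (3, 13), (4, 2), (4, 3), (4, 7), (4, 8), (4, 12), (4, 13), (5, 2), (5, 3), (5, 7), (5, 8), (5, 12), (5, 13), (6, 2), (6, 3), (6, 7), (6, 8), (6, 12), (6, 13), (7, 2), (7, 3), (7, 7), (7, 8), (7, 12), (7, 13)]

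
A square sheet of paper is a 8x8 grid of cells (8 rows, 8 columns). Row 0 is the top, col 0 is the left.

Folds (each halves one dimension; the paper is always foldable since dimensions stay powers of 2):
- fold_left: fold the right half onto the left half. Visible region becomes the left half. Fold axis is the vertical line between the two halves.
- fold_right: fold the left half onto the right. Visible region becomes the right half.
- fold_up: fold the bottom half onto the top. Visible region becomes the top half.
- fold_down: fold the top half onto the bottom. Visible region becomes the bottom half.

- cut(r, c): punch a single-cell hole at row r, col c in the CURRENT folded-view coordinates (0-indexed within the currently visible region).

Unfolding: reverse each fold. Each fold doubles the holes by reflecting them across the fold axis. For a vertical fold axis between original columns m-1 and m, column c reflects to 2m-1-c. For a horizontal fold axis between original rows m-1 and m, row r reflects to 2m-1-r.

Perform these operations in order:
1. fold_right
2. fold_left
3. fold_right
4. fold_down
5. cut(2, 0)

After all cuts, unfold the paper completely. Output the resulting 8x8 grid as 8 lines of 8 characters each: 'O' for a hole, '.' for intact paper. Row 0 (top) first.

Op 1 fold_right: fold axis v@4; visible region now rows[0,8) x cols[4,8) = 8x4
Op 2 fold_left: fold axis v@6; visible region now rows[0,8) x cols[4,6) = 8x2
Op 3 fold_right: fold axis v@5; visible region now rows[0,8) x cols[5,6) = 8x1
Op 4 fold_down: fold axis h@4; visible region now rows[4,8) x cols[5,6) = 4x1
Op 5 cut(2, 0): punch at orig (6,5); cuts so far [(6, 5)]; region rows[4,8) x cols[5,6) = 4x1
Unfold 1 (reflect across h@4): 2 holes -> [(1, 5), (6, 5)]
Unfold 2 (reflect across v@5): 4 holes -> [(1, 4), (1, 5), (6, 4), (6, 5)]
Unfold 3 (reflect across v@6): 8 holes -> [(1, 4), (1, 5), (1, 6), (1, 7), (6, 4), (6, 5), (6, 6), (6, 7)]
Unfold 4 (reflect across v@4): 16 holes -> [(1, 0), (1, 1), (1, 2), (1, 3), (1, 4), (1, 5), (1, 6), (1, 7), (6, 0), (6, 1), (6, 2), (6, 3), (6, 4), (6, 5), (6, 6), (6, 7)]

Answer: ........
OOOOOOOO
........
........
........
........
OOOOOOOO
........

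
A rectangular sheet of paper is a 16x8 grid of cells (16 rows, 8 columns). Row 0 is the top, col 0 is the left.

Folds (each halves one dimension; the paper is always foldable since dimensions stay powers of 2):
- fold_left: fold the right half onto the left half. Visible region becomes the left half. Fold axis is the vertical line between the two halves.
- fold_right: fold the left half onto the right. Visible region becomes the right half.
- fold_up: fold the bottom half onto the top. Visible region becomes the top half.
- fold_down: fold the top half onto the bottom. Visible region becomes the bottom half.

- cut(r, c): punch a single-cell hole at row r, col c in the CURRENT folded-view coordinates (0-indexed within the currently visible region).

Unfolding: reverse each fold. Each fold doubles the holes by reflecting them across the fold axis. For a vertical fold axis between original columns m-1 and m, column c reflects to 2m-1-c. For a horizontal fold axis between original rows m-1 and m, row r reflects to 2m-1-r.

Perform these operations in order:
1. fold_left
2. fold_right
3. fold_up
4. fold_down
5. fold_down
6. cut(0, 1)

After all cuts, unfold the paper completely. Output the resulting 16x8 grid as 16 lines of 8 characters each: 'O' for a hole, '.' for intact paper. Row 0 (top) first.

Op 1 fold_left: fold axis v@4; visible region now rows[0,16) x cols[0,4) = 16x4
Op 2 fold_right: fold axis v@2; visible region now rows[0,16) x cols[2,4) = 16x2
Op 3 fold_up: fold axis h@8; visible region now rows[0,8) x cols[2,4) = 8x2
Op 4 fold_down: fold axis h@4; visible region now rows[4,8) x cols[2,4) = 4x2
Op 5 fold_down: fold axis h@6; visible region now rows[6,8) x cols[2,4) = 2x2
Op 6 cut(0, 1): punch at orig (6,3); cuts so far [(6, 3)]; region rows[6,8) x cols[2,4) = 2x2
Unfold 1 (reflect across h@6): 2 holes -> [(5, 3), (6, 3)]
Unfold 2 (reflect across h@4): 4 holes -> [(1, 3), (2, 3), (5, 3), (6, 3)]
Unfold 3 (reflect across h@8): 8 holes -> [(1, 3), (2, 3), (5, 3), (6, 3), (9, 3), (10, 3), (13, 3), (14, 3)]
Unfold 4 (reflect across v@2): 16 holes -> [(1, 0), (1, 3), (2, 0), (2, 3), (5, 0), (5, 3), (6, 0), (6, 3), (9, 0), (9, 3), (10, 0), (10, 3), (13, 0), (13, 3), (14, 0), (14, 3)]
Unfold 5 (reflect across v@4): 32 holes -> [(1, 0), (1, 3), (1, 4), (1, 7), (2, 0), (2, 3), (2, 4), (2, 7), (5, 0), (5, 3), (5, 4), (5, 7), (6, 0), (6, 3), (6, 4), (6, 7), (9, 0), (9, 3), (9, 4), (9, 7), (10, 0), (10, 3), (10, 4), (10, 7), (13, 0), (13, 3), (13, 4), (13, 7), (14, 0), (14, 3), (14, 4), (14, 7)]

Answer: ........
O..OO..O
O..OO..O
........
........
O..OO..O
O..OO..O
........
........
O..OO..O
O..OO..O
........
........
O..OO..O
O..OO..O
........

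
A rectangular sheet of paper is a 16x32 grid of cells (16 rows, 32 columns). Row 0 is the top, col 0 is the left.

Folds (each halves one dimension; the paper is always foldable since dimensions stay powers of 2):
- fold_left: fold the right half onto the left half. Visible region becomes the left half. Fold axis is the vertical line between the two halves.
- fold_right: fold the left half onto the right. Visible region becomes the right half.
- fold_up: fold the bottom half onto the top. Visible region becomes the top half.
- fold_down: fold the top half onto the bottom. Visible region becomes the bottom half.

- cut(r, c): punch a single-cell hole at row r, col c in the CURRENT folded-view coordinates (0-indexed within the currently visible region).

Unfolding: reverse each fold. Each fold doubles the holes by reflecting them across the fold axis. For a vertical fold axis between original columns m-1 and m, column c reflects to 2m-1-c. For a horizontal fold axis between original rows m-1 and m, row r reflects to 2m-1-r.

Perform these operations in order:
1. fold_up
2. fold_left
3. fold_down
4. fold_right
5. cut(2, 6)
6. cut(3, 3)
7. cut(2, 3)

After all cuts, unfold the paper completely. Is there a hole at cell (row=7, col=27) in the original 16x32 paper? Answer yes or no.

Answer: yes

Derivation:
Op 1 fold_up: fold axis h@8; visible region now rows[0,8) x cols[0,32) = 8x32
Op 2 fold_left: fold axis v@16; visible region now rows[0,8) x cols[0,16) = 8x16
Op 3 fold_down: fold axis h@4; visible region now rows[4,8) x cols[0,16) = 4x16
Op 4 fold_right: fold axis v@8; visible region now rows[4,8) x cols[8,16) = 4x8
Op 5 cut(2, 6): punch at orig (6,14); cuts so far [(6, 14)]; region rows[4,8) x cols[8,16) = 4x8
Op 6 cut(3, 3): punch at orig (7,11); cuts so far [(6, 14), (7, 11)]; region rows[4,8) x cols[8,16) = 4x8
Op 7 cut(2, 3): punch at orig (6,11); cuts so far [(6, 11), (6, 14), (7, 11)]; region rows[4,8) x cols[8,16) = 4x8
Unfold 1 (reflect across v@8): 6 holes -> [(6, 1), (6, 4), (6, 11), (6, 14), (7, 4), (7, 11)]
Unfold 2 (reflect across h@4): 12 holes -> [(0, 4), (0, 11), (1, 1), (1, 4), (1, 11), (1, 14), (6, 1), (6, 4), (6, 11), (6, 14), (7, 4), (7, 11)]
Unfold 3 (reflect across v@16): 24 holes -> [(0, 4), (0, 11), (0, 20), (0, 27), (1, 1), (1, 4), (1, 11), (1, 14), (1, 17), (1, 20), (1, 27), (1, 30), (6, 1), (6, 4), (6, 11), (6, 14), (6, 17), (6, 20), (6, 27), (6, 30), (7, 4), (7, 11), (7, 20), (7, 27)]
Unfold 4 (reflect across h@8): 48 holes -> [(0, 4), (0, 11), (0, 20), (0, 27), (1, 1), (1, 4), (1, 11), (1, 14), (1, 17), (1, 20), (1, 27), (1, 30), (6, 1), (6, 4), (6, 11), (6, 14), (6, 17), (6, 20), (6, 27), (6, 30), (7, 4), (7, 11), (7, 20), (7, 27), (8, 4), (8, 11), (8, 20), (8, 27), (9, 1), (9, 4), (9, 11), (9, 14), (9, 17), (9, 20), (9, 27), (9, 30), (14, 1), (14, 4), (14, 11), (14, 14), (14, 17), (14, 20), (14, 27), (14, 30), (15, 4), (15, 11), (15, 20), (15, 27)]
Holes: [(0, 4), (0, 11), (0, 20), (0, 27), (1, 1), (1, 4), (1, 11), (1, 14), (1, 17), (1, 20), (1, 27), (1, 30), (6, 1), (6, 4), (6, 11), (6, 14), (6, 17), (6, 20), (6, 27), (6, 30), (7, 4), (7, 11), (7, 20), (7, 27), (8, 4), (8, 11), (8, 20), (8, 27), (9, 1), (9, 4), (9, 11), (9, 14), (9, 17), (9, 20), (9, 27), (9, 30), (14, 1), (14, 4), (14, 11), (14, 14), (14, 17), (14, 20), (14, 27), (14, 30), (15, 4), (15, 11), (15, 20), (15, 27)]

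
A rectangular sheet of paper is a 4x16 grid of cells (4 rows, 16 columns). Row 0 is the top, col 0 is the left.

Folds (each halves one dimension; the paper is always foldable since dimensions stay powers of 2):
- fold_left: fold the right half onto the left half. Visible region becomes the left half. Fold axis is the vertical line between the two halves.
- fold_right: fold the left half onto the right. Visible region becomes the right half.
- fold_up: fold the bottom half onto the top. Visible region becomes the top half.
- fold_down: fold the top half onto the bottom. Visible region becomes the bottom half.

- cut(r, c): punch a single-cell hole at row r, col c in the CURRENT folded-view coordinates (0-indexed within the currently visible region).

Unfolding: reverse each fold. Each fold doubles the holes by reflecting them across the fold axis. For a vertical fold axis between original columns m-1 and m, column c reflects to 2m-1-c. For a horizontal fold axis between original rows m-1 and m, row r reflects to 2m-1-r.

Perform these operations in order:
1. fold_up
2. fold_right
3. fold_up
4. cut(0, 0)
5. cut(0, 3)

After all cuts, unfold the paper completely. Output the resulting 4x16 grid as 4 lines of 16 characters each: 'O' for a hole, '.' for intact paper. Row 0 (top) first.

Answer: ....O..OO..O....
....O..OO..O....
....O..OO..O....
....O..OO..O....

Derivation:
Op 1 fold_up: fold axis h@2; visible region now rows[0,2) x cols[0,16) = 2x16
Op 2 fold_right: fold axis v@8; visible region now rows[0,2) x cols[8,16) = 2x8
Op 3 fold_up: fold axis h@1; visible region now rows[0,1) x cols[8,16) = 1x8
Op 4 cut(0, 0): punch at orig (0,8); cuts so far [(0, 8)]; region rows[0,1) x cols[8,16) = 1x8
Op 5 cut(0, 3): punch at orig (0,11); cuts so far [(0, 8), (0, 11)]; region rows[0,1) x cols[8,16) = 1x8
Unfold 1 (reflect across h@1): 4 holes -> [(0, 8), (0, 11), (1, 8), (1, 11)]
Unfold 2 (reflect across v@8): 8 holes -> [(0, 4), (0, 7), (0, 8), (0, 11), (1, 4), (1, 7), (1, 8), (1, 11)]
Unfold 3 (reflect across h@2): 16 holes -> [(0, 4), (0, 7), (0, 8), (0, 11), (1, 4), (1, 7), (1, 8), (1, 11), (2, 4), (2, 7), (2, 8), (2, 11), (3, 4), (3, 7), (3, 8), (3, 11)]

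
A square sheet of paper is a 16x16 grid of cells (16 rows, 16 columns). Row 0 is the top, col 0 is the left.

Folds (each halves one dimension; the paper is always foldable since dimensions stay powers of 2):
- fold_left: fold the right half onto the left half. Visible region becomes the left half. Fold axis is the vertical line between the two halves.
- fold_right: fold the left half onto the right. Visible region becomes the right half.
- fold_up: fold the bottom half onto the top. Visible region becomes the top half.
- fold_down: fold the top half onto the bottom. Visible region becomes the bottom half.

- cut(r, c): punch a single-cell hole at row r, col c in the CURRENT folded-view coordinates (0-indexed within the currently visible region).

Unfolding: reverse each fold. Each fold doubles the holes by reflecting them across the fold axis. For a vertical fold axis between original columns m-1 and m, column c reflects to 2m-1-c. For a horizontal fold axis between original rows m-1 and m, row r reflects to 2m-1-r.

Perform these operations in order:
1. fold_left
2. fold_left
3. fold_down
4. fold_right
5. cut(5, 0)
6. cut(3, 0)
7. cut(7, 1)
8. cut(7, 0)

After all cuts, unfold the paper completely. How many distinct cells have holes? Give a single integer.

Answer: 64

Derivation:
Op 1 fold_left: fold axis v@8; visible region now rows[0,16) x cols[0,8) = 16x8
Op 2 fold_left: fold axis v@4; visible region now rows[0,16) x cols[0,4) = 16x4
Op 3 fold_down: fold axis h@8; visible region now rows[8,16) x cols[0,4) = 8x4
Op 4 fold_right: fold axis v@2; visible region now rows[8,16) x cols[2,4) = 8x2
Op 5 cut(5, 0): punch at orig (13,2); cuts so far [(13, 2)]; region rows[8,16) x cols[2,4) = 8x2
Op 6 cut(3, 0): punch at orig (11,2); cuts so far [(11, 2), (13, 2)]; region rows[8,16) x cols[2,4) = 8x2
Op 7 cut(7, 1): punch at orig (15,3); cuts so far [(11, 2), (13, 2), (15, 3)]; region rows[8,16) x cols[2,4) = 8x2
Op 8 cut(7, 0): punch at orig (15,2); cuts so far [(11, 2), (13, 2), (15, 2), (15, 3)]; region rows[8,16) x cols[2,4) = 8x2
Unfold 1 (reflect across v@2): 8 holes -> [(11, 1), (11, 2), (13, 1), (13, 2), (15, 0), (15, 1), (15, 2), (15, 3)]
Unfold 2 (reflect across h@8): 16 holes -> [(0, 0), (0, 1), (0, 2), (0, 3), (2, 1), (2, 2), (4, 1), (4, 2), (11, 1), (11, 2), (13, 1), (13, 2), (15, 0), (15, 1), (15, 2), (15, 3)]
Unfold 3 (reflect across v@4): 32 holes -> [(0, 0), (0, 1), (0, 2), (0, 3), (0, 4), (0, 5), (0, 6), (0, 7), (2, 1), (2, 2), (2, 5), (2, 6), (4, 1), (4, 2), (4, 5), (4, 6), (11, 1), (11, 2), (11, 5), (11, 6), (13, 1), (13, 2), (13, 5), (13, 6), (15, 0), (15, 1), (15, 2), (15, 3), (15, 4), (15, 5), (15, 6), (15, 7)]
Unfold 4 (reflect across v@8): 64 holes -> [(0, 0), (0, 1), (0, 2), (0, 3), (0, 4), (0, 5), (0, 6), (0, 7), (0, 8), (0, 9), (0, 10), (0, 11), (0, 12), (0, 13), (0, 14), (0, 15), (2, 1), (2, 2), (2, 5), (2, 6), (2, 9), (2, 10), (2, 13), (2, 14), (4, 1), (4, 2), (4, 5), (4, 6), (4, 9), (4, 10), (4, 13), (4, 14), (11, 1), (11, 2), (11, 5), (11, 6), (11, 9), (11, 10), (11, 13), (11, 14), (13, 1), (13, 2), (13, 5), (13, 6), (13, 9), (13, 10), (13, 13), (13, 14), (15, 0), (15, 1), (15, 2), (15, 3), (15, 4), (15, 5), (15, 6), (15, 7), (15, 8), (15, 9), (15, 10), (15, 11), (15, 12), (15, 13), (15, 14), (15, 15)]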